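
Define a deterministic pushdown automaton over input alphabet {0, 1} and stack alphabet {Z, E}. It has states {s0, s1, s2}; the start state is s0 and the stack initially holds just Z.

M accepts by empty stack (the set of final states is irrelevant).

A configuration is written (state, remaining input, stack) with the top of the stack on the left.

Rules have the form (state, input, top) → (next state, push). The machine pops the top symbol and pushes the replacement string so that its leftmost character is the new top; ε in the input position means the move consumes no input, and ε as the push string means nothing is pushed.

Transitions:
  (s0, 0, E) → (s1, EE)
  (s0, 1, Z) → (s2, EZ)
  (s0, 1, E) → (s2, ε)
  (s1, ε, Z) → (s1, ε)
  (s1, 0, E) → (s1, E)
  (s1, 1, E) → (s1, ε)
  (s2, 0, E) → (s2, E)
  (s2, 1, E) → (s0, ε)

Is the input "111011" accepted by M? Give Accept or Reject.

Reject

(s0, 111011, Z)
  read 1, top Z: go to s2, push EZ → (s2, 11011, EZ)
  read 1, top E: go to s0, push ε → (s0, 1011, Z)
  read 1, top Z: go to s2, push EZ → (s2, 011, EZ)
  read 0, top E: go to s2, push E → (s2, 11, EZ)
  read 1, top E: go to s0, push ε → (s0, 1, Z)
  read 1, top Z: go to s2, push EZ → (s2, ε, EZ)
All input consumed; stack is EZ, not empty, and no further ε-move applies.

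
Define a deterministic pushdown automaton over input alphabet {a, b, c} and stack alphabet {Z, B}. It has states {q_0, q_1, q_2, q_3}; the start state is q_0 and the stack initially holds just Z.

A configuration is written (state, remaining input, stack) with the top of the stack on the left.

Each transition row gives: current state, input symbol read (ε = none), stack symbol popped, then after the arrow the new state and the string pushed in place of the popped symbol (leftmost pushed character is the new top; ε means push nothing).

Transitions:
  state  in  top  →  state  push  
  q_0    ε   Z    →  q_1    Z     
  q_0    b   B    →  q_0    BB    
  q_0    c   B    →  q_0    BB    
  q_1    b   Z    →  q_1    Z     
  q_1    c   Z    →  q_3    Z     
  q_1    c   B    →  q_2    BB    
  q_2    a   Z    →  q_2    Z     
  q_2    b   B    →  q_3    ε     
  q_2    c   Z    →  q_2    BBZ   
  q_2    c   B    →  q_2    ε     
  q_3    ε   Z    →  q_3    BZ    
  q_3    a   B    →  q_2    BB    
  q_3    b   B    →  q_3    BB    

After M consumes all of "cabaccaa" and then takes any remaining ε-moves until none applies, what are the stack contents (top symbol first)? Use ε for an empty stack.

(q_0, cabaccaa, Z) ⊢ (q_1, cabaccaa, Z) ⊢ (q_3, abaccaa, Z) ⊢ (q_3, abaccaa, BZ) ⊢ (q_2, baccaa, BBZ) ⊢ (q_3, accaa, BZ) ⊢ (q_2, ccaa, BBZ) ⊢ (q_2, caa, BZ) ⊢ (q_2, aa, Z) ⊢ (q_2, a, Z) ⊢ (q_2, ε, Z)
All input consumed in state q_2 with stack Z.

Z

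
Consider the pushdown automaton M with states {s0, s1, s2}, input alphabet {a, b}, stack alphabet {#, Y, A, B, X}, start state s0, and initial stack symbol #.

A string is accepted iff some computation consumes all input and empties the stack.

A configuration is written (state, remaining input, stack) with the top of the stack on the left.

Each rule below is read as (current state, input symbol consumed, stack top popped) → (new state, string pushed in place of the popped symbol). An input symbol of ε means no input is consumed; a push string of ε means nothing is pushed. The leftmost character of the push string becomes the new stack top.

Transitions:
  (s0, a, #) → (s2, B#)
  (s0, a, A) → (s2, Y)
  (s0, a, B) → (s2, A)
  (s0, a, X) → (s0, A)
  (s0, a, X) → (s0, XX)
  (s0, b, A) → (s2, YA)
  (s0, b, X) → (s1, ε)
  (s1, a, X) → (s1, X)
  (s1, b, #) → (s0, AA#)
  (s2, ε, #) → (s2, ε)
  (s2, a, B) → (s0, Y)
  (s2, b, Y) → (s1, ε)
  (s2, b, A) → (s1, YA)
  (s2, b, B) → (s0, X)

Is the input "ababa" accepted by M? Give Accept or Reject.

No computation consumes all input and empties the stack.

Reject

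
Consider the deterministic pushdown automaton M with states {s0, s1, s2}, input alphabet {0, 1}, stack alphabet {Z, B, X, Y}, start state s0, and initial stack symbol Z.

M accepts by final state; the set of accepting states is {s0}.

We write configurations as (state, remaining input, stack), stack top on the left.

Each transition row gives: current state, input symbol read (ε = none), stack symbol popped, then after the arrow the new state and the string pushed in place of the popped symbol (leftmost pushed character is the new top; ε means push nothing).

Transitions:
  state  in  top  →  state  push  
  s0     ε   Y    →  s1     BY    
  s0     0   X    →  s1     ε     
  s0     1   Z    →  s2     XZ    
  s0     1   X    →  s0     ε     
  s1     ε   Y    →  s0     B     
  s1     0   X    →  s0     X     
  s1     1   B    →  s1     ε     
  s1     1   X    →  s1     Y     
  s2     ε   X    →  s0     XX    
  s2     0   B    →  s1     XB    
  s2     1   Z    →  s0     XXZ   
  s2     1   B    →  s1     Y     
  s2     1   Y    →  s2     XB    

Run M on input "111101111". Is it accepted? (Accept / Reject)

Reject

(s0, 111101111, Z)
  read 1, top Z: go to s2, push XZ → (s2, 11101111, XZ)
  ε-move, top X: go to s0, push XX → (s0, 11101111, XXZ)
  read 1, top X: go to s0, push ε → (s0, 1101111, XZ)
  read 1, top X: go to s0, push ε → (s0, 101111, Z)
  read 1, top Z: go to s2, push XZ → (s2, 01111, XZ)
  ε-move, top X: go to s0, push XX → (s0, 01111, XXZ)
  read 0, top X: go to s1, push ε → (s1, 1111, XZ)
  read 1, top X: go to s1, push Y → (s1, 111, YZ)
  ε-move, top Y: go to s0, push B → (s0, 111, BZ)
No transition applies at (s0, 111, BZ); input not fully consumed.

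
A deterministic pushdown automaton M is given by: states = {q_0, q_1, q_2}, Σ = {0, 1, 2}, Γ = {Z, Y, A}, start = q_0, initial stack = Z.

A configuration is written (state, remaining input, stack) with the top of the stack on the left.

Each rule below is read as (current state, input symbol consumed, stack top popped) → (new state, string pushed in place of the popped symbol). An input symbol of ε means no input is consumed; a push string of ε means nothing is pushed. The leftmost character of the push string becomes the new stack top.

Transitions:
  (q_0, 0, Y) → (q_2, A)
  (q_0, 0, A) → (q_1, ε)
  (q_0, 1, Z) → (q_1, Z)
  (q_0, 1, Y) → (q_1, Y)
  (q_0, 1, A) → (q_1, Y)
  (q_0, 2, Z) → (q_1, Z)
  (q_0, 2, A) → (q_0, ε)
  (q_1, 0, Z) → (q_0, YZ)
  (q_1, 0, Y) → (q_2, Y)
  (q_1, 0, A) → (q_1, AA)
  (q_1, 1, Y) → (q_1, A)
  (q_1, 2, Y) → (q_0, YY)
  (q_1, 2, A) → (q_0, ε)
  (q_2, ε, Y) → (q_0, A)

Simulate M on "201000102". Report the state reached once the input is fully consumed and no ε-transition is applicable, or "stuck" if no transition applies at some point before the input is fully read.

q_0

(q_0, 201000102, Z) ⊢ (q_1, 01000102, Z) ⊢ (q_0, 1000102, YZ) ⊢ (q_1, 000102, YZ) ⊢ (q_2, 00102, YZ) ⊢ (q_0, 00102, AZ) ⊢ (q_1, 0102, Z) ⊢ (q_0, 102, YZ) ⊢ (q_1, 02, YZ) ⊢ (q_2, 2, YZ) ⊢ (q_0, 2, AZ) ⊢ (q_0, ε, Z)
All input consumed; M is in state q_0.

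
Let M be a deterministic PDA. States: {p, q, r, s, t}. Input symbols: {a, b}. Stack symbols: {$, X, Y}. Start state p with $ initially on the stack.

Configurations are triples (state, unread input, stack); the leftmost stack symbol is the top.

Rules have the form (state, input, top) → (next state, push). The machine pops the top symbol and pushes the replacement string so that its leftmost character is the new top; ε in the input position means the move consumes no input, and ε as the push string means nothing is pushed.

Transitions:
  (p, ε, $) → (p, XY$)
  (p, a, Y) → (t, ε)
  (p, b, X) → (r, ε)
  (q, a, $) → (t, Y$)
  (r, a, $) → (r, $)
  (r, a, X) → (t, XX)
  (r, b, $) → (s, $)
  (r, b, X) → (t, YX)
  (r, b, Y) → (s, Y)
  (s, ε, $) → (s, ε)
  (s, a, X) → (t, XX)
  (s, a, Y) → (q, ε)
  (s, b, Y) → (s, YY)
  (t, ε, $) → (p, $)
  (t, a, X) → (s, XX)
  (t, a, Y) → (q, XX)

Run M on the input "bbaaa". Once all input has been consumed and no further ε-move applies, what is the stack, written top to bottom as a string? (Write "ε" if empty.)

XX$

(p, bbaaa, $)
  ε-move, top $: go to p, push XY$ → (p, bbaaa, XY$)
  read b, top X: go to r, push ε → (r, baaa, Y$)
  read b, top Y: go to s, push Y → (s, aaa, Y$)
  read a, top Y: go to q, push ε → (q, aa, $)
  read a, top $: go to t, push Y$ → (t, a, Y$)
  read a, top Y: go to q, push XX → (q, ε, XX$)
All input consumed in state q with stack XX$.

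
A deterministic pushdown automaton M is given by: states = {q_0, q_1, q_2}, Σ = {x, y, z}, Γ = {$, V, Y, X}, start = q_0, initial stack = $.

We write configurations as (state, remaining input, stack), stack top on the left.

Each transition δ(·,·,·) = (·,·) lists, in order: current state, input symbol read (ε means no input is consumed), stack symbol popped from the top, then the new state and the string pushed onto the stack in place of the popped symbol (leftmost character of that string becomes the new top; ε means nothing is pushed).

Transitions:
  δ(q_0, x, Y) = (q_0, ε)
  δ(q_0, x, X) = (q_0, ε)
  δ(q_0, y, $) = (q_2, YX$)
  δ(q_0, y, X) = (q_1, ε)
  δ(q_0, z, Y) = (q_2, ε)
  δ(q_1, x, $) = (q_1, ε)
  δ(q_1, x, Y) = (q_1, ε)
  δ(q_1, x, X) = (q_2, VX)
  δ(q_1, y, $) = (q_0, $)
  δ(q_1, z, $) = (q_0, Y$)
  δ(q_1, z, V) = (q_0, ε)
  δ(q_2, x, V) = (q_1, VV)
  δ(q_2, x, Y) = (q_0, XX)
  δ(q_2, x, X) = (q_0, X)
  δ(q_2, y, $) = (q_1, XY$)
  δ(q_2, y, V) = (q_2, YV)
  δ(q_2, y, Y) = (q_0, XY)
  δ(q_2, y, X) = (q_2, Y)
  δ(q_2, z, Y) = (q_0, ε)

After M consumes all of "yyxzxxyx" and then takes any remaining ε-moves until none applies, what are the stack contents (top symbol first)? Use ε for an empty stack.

(q_0, yyxzxxyx, $) ⊢ (q_2, yxzxxyx, YX$) ⊢ (q_0, xzxxyx, XYX$) ⊢ (q_0, zxxyx, YX$) ⊢ (q_2, xxyx, X$) ⊢ (q_0, xyx, X$) ⊢ (q_0, yx, $) ⊢ (q_2, x, YX$) ⊢ (q_0, ε, XXX$)
All input consumed in state q_0 with stack XXX$.

XXX$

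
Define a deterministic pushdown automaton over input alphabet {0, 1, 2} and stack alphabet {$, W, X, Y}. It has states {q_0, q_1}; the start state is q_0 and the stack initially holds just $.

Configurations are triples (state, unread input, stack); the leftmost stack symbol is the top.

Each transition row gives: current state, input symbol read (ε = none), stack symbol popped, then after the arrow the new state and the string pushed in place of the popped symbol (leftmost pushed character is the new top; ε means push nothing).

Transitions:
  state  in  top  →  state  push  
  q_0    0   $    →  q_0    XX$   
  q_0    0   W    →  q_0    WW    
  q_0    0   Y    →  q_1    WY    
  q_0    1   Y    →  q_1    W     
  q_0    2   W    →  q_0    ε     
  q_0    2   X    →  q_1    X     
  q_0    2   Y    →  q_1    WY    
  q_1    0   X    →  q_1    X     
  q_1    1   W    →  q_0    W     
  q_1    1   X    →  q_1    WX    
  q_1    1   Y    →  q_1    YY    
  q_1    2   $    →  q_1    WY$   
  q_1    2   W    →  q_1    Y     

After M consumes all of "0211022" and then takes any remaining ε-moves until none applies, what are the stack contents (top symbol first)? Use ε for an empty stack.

(q_0, 0211022, $)
  read 0, top $: go to q_0, push XX$ → (q_0, 211022, XX$)
  read 2, top X: go to q_1, push X → (q_1, 11022, XX$)
  read 1, top X: go to q_1, push WX → (q_1, 1022, WXX$)
  read 1, top W: go to q_0, push W → (q_0, 022, WXX$)
  read 0, top W: go to q_0, push WW → (q_0, 22, WWXX$)
  read 2, top W: go to q_0, push ε → (q_0, 2, WXX$)
  read 2, top W: go to q_0, push ε → (q_0, ε, XX$)
All input consumed in state q_0 with stack XX$.

XX$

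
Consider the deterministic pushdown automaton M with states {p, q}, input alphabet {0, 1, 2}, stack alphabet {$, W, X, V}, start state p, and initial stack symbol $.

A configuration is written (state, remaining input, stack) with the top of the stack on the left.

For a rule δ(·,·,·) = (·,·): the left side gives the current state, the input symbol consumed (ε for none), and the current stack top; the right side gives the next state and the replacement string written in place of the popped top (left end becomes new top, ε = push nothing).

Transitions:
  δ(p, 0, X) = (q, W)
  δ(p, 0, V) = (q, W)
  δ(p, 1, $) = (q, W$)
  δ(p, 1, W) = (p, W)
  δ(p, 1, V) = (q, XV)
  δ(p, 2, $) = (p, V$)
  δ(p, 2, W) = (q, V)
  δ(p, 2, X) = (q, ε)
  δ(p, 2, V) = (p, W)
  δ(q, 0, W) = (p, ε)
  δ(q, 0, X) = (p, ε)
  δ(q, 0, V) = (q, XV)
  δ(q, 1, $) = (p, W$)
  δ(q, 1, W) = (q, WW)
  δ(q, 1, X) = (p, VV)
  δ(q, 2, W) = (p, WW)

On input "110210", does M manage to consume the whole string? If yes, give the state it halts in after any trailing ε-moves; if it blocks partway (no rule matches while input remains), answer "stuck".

(p, 110210, $)
  read 1, top $: go to q, push W$ → (q, 10210, W$)
  read 1, top W: go to q, push WW → (q, 0210, WW$)
  read 0, top W: go to p, push ε → (p, 210, W$)
  read 2, top W: go to q, push V → (q, 10, V$)
No transition for (q, 1, top V); M blocks with input 10 remaining.

stuck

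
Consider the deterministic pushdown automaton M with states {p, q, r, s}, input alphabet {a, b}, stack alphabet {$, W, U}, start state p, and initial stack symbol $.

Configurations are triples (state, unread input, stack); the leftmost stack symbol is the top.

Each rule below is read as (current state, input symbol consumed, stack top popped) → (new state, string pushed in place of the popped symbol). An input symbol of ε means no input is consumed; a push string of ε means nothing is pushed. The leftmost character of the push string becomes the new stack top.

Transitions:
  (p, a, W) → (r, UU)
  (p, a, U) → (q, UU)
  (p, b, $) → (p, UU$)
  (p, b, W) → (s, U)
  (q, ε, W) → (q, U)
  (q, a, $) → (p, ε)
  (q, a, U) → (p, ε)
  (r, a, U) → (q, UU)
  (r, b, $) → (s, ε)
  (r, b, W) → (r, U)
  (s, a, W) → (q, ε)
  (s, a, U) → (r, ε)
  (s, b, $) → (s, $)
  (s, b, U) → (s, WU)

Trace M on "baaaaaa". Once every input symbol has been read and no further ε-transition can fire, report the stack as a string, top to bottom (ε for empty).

(p, baaaaaa, $)
  read b, top $: go to p, push UU$ → (p, aaaaaa, UU$)
  read a, top U: go to q, push UU → (q, aaaaa, UUU$)
  read a, top U: go to p, push ε → (p, aaaa, UU$)
  read a, top U: go to q, push UU → (q, aaa, UUU$)
  read a, top U: go to p, push ε → (p, aa, UU$)
  read a, top U: go to q, push UU → (q, a, UUU$)
  read a, top U: go to p, push ε → (p, ε, UU$)
All input consumed in state p with stack UU$.

UU$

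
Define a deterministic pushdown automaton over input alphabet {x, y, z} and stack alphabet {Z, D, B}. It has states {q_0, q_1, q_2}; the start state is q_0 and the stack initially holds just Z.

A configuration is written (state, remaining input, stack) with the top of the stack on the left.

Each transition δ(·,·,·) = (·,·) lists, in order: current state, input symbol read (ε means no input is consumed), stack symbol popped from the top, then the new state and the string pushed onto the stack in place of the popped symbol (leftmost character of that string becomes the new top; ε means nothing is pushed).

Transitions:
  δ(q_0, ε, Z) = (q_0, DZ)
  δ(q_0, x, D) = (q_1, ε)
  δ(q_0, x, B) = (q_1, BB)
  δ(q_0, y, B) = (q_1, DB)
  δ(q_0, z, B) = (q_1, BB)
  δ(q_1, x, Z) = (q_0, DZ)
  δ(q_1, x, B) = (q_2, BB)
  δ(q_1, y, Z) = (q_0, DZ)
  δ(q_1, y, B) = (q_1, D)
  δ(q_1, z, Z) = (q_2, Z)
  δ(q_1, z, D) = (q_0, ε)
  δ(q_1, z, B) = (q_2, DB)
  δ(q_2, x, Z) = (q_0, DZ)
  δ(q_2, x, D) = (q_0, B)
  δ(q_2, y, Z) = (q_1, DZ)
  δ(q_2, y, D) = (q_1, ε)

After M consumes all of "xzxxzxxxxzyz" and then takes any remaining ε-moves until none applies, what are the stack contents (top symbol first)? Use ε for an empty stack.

(q_0, xzxxzxxxxzyz, Z) ⊢ (q_0, xzxxzxxxxzyz, DZ) ⊢ (q_1, zxxzxxxxzyz, Z) ⊢ (q_2, xxzxxxxzyz, Z) ⊢ (q_0, xzxxxxzyz, DZ) ⊢ (q_1, zxxxxzyz, Z) ⊢ (q_2, xxxxzyz, Z) ⊢ (q_0, xxxzyz, DZ) ⊢ (q_1, xxzyz, Z) ⊢ (q_0, xzyz, DZ) ⊢ (q_1, zyz, Z) ⊢ (q_2, yz, Z) ⊢ (q_1, z, DZ) ⊢ (q_0, ε, Z) ⊢ (q_0, ε, DZ)
All input consumed in state q_0 with stack DZ.

DZ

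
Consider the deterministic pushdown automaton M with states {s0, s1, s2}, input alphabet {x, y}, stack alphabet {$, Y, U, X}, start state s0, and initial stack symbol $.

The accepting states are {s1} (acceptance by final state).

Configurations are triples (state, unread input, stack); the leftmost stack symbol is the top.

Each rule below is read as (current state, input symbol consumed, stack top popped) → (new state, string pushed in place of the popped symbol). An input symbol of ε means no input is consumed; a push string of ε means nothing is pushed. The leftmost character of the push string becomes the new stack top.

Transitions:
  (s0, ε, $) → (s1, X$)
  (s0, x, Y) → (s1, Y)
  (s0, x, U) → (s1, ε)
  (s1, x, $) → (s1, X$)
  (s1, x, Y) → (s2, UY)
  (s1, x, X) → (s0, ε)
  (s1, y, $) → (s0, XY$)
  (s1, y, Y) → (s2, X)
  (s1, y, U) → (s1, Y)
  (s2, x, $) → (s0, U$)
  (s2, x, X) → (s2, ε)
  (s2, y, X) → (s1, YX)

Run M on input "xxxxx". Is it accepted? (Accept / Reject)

Accept

(s0, xxxxx, $)
  ε-move, top $: go to s1, push X$ → (s1, xxxxx, X$)
  read x, top X: go to s0, push ε → (s0, xxxx, $)
  ε-move, top $: go to s1, push X$ → (s1, xxxx, X$)
  read x, top X: go to s0, push ε → (s0, xxx, $)
  ε-move, top $: go to s1, push X$ → (s1, xxx, X$)
  read x, top X: go to s0, push ε → (s0, xx, $)
  ε-move, top $: go to s1, push X$ → (s1, xx, X$)
  read x, top X: go to s0, push ε → (s0, x, $)
  ε-move, top $: go to s1, push X$ → (s1, x, X$)
  read x, top X: go to s0, push ε → (s0, ε, $)
  ε-move, top $: go to s1, push X$ → (s1, ε, X$)
All input consumed; state s1 ∈ F.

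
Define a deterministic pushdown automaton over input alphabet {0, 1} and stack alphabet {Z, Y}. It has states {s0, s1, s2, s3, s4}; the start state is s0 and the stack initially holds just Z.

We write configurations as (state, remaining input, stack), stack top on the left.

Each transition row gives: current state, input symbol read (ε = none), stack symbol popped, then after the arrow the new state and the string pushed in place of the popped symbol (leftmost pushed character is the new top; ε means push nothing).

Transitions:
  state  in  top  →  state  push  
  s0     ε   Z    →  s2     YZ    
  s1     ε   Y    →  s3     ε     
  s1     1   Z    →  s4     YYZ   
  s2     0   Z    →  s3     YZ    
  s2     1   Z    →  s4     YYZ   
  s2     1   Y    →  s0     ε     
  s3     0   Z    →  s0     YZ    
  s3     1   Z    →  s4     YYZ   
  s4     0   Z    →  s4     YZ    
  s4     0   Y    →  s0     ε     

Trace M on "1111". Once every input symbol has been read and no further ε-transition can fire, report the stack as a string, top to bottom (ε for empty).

(s0, 1111, Z) ⊢ (s2, 1111, YZ) ⊢ (s0, 111, Z) ⊢ (s2, 111, YZ) ⊢ (s0, 11, Z) ⊢ (s2, 11, YZ) ⊢ (s0, 1, Z) ⊢ (s2, 1, YZ) ⊢ (s0, ε, Z) ⊢ (s2, ε, YZ)
All input consumed in state s2 with stack YZ.

YZ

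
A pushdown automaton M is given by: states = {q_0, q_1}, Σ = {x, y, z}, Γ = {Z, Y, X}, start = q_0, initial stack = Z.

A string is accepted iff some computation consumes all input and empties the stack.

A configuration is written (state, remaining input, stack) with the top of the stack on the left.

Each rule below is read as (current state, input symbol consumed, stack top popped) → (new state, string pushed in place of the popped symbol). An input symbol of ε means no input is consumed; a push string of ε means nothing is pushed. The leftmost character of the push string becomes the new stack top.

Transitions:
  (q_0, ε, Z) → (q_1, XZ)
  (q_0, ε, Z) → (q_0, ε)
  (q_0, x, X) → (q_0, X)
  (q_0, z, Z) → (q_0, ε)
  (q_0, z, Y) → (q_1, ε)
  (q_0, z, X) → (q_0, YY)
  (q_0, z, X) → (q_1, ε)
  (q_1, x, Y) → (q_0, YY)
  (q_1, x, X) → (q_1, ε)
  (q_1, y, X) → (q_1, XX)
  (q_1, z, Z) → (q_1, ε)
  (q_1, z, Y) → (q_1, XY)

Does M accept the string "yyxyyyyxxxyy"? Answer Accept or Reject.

Reject

No computation consumes all input and empties the stack.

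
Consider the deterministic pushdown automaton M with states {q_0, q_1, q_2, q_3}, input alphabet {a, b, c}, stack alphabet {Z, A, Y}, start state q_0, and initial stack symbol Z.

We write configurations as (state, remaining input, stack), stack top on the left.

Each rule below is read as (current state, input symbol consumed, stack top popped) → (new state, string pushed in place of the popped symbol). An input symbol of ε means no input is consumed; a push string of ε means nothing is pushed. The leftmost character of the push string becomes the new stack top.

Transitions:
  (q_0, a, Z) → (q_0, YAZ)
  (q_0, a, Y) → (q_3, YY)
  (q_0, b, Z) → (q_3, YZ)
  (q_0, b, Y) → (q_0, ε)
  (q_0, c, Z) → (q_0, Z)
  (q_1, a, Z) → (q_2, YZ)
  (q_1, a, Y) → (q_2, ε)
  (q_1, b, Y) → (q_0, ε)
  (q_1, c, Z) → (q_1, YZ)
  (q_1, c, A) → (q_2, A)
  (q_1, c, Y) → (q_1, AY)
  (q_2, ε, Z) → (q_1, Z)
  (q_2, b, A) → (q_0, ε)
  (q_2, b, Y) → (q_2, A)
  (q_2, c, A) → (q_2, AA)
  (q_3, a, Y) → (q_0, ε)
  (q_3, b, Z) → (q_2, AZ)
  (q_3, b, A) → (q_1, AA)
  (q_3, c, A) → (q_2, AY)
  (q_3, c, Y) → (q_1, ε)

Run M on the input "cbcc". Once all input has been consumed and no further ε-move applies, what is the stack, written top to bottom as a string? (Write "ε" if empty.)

YZ

(q_0, cbcc, Z)
  read c, top Z: go to q_0, push Z → (q_0, bcc, Z)
  read b, top Z: go to q_3, push YZ → (q_3, cc, YZ)
  read c, top Y: go to q_1, push ε → (q_1, c, Z)
  read c, top Z: go to q_1, push YZ → (q_1, ε, YZ)
All input consumed in state q_1 with stack YZ.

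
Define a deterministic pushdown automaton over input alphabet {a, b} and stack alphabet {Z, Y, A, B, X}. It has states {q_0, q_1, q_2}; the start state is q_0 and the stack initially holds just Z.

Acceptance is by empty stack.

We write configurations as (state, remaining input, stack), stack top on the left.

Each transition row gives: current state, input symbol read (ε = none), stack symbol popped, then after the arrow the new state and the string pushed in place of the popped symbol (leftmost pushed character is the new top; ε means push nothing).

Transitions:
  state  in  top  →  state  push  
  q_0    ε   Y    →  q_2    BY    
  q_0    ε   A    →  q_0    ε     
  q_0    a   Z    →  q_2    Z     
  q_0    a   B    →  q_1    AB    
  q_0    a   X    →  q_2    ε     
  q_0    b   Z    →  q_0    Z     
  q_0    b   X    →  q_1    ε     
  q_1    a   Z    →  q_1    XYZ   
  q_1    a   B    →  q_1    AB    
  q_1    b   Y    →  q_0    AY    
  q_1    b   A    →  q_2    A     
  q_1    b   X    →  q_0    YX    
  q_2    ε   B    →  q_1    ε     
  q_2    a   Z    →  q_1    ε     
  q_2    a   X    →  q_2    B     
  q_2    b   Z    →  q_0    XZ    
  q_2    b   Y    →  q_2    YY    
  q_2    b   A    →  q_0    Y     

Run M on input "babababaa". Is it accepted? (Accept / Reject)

Accept

(q_0, babababaa, Z)
  read b, top Z: go to q_0, push Z → (q_0, abababaa, Z)
  read a, top Z: go to q_2, push Z → (q_2, bababaa, Z)
  read b, top Z: go to q_0, push XZ → (q_0, ababaa, XZ)
  read a, top X: go to q_2, push ε → (q_2, babaa, Z)
  read b, top Z: go to q_0, push XZ → (q_0, abaa, XZ)
  read a, top X: go to q_2, push ε → (q_2, baa, Z)
  read b, top Z: go to q_0, push XZ → (q_0, aa, XZ)
  read a, top X: go to q_2, push ε → (q_2, a, Z)
  read a, top Z: go to q_1, push ε → (q_1, ε, ε)
All input consumed and the stack is empty.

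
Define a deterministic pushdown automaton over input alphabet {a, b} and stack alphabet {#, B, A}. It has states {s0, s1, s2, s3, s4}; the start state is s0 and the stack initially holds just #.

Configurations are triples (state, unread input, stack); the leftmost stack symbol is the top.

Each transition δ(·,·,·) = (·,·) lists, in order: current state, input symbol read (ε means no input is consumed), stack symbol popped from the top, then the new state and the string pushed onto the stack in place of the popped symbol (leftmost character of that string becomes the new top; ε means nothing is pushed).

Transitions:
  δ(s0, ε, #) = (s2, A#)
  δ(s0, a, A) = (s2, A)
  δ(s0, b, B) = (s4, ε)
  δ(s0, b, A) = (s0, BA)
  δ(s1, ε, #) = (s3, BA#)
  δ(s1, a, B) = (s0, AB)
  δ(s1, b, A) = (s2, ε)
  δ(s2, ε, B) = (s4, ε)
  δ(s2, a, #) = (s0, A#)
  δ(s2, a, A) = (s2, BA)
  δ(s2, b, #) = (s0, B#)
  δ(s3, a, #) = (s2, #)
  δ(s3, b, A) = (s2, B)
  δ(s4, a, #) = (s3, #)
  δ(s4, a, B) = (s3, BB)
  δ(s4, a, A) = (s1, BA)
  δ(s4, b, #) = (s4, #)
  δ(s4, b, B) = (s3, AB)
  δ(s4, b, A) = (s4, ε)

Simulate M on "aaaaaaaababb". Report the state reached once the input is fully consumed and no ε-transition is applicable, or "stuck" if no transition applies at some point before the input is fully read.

(s0, aaaaaaaababb, #)
  ε-move, top #: go to s2, push A# → (s2, aaaaaaaababb, A#)
  read a, top A: go to s2, push BA → (s2, aaaaaaababb, BA#)
  ε-move, top B: go to s4, push ε → (s4, aaaaaaababb, A#)
  read a, top A: go to s1, push BA → (s1, aaaaaababb, BA#)
  read a, top B: go to s0, push AB → (s0, aaaaababb, ABA#)
  read a, top A: go to s2, push A → (s2, aaaababb, ABA#)
  read a, top A: go to s2, push BA → (s2, aaababb, BABA#)
  ε-move, top B: go to s4, push ε → (s4, aaababb, ABA#)
  read a, top A: go to s1, push BA → (s1, aababb, BABA#)
  read a, top B: go to s0, push AB → (s0, ababb, ABABA#)
  read a, top A: go to s2, push A → (s2, babb, ABABA#)
No transition for (s2, b, top A); M blocks with input babb remaining.

stuck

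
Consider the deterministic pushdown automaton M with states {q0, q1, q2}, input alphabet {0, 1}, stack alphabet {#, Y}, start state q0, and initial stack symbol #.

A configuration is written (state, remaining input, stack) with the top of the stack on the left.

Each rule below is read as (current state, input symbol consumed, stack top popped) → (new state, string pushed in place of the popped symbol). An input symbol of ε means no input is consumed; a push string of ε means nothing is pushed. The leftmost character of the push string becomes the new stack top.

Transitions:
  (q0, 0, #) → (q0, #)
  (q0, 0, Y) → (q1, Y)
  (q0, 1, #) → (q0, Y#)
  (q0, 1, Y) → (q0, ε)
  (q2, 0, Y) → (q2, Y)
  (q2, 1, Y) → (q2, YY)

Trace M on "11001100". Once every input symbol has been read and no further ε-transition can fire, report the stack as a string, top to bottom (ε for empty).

#

(q0, 11001100, #)
  read 1, top #: go to q0, push Y# → (q0, 1001100, Y#)
  read 1, top Y: go to q0, push ε → (q0, 001100, #)
  read 0, top #: go to q0, push # → (q0, 01100, #)
  read 0, top #: go to q0, push # → (q0, 1100, #)
  read 1, top #: go to q0, push Y# → (q0, 100, Y#)
  read 1, top Y: go to q0, push ε → (q0, 00, #)
  read 0, top #: go to q0, push # → (q0, 0, #)
  read 0, top #: go to q0, push # → (q0, ε, #)
All input consumed in state q0 with stack #.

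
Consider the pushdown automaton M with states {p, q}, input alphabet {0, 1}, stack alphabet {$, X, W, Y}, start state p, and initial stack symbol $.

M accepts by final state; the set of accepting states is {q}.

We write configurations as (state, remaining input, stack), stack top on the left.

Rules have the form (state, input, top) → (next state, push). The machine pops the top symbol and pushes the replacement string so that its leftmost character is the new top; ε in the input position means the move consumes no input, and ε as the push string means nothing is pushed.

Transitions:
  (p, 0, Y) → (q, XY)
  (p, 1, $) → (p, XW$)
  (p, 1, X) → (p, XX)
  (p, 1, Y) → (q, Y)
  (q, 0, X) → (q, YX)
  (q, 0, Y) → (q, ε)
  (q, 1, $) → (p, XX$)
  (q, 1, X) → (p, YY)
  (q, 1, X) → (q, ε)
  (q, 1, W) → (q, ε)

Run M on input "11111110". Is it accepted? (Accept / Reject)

Reject

No computation consumes all input and reaches a final state.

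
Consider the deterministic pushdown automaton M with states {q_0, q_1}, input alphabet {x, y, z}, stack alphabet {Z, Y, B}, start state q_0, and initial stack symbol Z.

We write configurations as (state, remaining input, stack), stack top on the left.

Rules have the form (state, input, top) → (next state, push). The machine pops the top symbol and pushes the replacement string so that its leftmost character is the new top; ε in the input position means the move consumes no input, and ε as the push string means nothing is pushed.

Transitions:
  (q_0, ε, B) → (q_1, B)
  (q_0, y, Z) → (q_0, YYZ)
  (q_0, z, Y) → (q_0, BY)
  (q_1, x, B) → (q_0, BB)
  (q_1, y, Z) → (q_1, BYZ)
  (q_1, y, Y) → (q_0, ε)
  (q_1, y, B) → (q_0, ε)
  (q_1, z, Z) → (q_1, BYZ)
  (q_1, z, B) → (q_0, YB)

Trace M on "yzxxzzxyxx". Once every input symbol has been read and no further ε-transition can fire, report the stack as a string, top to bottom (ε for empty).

BBBYBBBYYZ

(q_0, yzxxzzxyxx, Z)
  read y, top Z: go to q_0, push YYZ → (q_0, zxxzzxyxx, YYZ)
  read z, top Y: go to q_0, push BY → (q_0, xxzzxyxx, BYYZ)
  ε-move, top B: go to q_1, push B → (q_1, xxzzxyxx, BYYZ)
  read x, top B: go to q_0, push BB → (q_0, xzzxyxx, BBYYZ)
  ε-move, top B: go to q_1, push B → (q_1, xzzxyxx, BBYYZ)
  read x, top B: go to q_0, push BB → (q_0, zzxyxx, BBBYYZ)
  ε-move, top B: go to q_1, push B → (q_1, zzxyxx, BBBYYZ)
  read z, top B: go to q_0, push YB → (q_0, zxyxx, YBBBYYZ)
  read z, top Y: go to q_0, push BY → (q_0, xyxx, BYBBBYYZ)
  ε-move, top B: go to q_1, push B → (q_1, xyxx, BYBBBYYZ)
  read x, top B: go to q_0, push BB → (q_0, yxx, BBYBBBYYZ)
  ε-move, top B: go to q_1, push B → (q_1, yxx, BBYBBBYYZ)
  read y, top B: go to q_0, push ε → (q_0, xx, BYBBBYYZ)
  ε-move, top B: go to q_1, push B → (q_1, xx, BYBBBYYZ)
  read x, top B: go to q_0, push BB → (q_0, x, BBYBBBYYZ)
  ε-move, top B: go to q_1, push B → (q_1, x, BBYBBBYYZ)
  read x, top B: go to q_0, push BB → (q_0, ε, BBBYBBBYYZ)
  ε-move, top B: go to q_1, push B → (q_1, ε, BBBYBBBYYZ)
All input consumed in state q_1 with stack BBBYBBBYYZ.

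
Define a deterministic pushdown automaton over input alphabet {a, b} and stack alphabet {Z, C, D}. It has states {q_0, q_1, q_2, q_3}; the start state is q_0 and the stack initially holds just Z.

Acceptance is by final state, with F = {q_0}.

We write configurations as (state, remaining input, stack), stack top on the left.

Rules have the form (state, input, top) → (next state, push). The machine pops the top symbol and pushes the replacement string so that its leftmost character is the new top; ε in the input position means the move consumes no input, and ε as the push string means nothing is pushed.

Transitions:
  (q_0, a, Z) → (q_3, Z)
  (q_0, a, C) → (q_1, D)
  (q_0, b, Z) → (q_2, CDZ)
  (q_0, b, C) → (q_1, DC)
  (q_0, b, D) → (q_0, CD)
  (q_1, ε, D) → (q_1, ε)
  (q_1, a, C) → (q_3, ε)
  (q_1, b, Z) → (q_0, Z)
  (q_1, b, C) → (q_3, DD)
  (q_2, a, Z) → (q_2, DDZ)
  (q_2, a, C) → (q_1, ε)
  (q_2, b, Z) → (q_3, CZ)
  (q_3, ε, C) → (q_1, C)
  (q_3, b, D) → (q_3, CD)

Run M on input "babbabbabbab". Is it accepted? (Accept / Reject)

Accept

(q_0, babbabbabbab, Z) ⊢ (q_2, abbabbabbab, CDZ) ⊢ (q_1, bbabbabbab, DZ) ⊢ (q_1, bbabbabbab, Z) ⊢ (q_0, babbabbab, Z) ⊢ (q_2, abbabbab, CDZ) ⊢ (q_1, bbabbab, DZ) ⊢ (q_1, bbabbab, Z) ⊢ (q_0, babbab, Z) ⊢ (q_2, abbab, CDZ) ⊢ (q_1, bbab, DZ) ⊢ (q_1, bbab, Z) ⊢ (q_0, bab, Z) ⊢ (q_2, ab, CDZ) ⊢ (q_1, b, DZ) ⊢ (q_1, b, Z) ⊢ (q_0, ε, Z)
All input consumed; state q_0 ∈ F.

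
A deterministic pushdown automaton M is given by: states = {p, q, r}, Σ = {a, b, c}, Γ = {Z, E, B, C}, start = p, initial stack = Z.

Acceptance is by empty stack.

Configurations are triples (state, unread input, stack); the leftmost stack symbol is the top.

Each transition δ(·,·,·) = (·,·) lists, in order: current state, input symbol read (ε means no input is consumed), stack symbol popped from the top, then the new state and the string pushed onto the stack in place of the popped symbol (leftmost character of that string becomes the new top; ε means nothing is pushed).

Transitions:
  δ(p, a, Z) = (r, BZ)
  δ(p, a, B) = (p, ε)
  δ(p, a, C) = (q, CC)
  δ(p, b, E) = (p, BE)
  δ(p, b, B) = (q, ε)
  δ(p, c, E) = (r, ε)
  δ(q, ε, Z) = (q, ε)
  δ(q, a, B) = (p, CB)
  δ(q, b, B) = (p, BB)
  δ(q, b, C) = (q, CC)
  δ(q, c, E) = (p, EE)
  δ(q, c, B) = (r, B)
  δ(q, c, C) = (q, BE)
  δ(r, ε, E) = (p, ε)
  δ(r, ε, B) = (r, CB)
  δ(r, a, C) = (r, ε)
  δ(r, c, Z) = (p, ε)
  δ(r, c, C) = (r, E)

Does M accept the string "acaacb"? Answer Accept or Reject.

Accept

(p, acaacb, Z)
  read a, top Z: go to r, push BZ → (r, caacb, BZ)
  ε-move, top B: go to r, push CB → (r, caacb, CBZ)
  read c, top C: go to r, push E → (r, aacb, EBZ)
  ε-move, top E: go to p, push ε → (p, aacb, BZ)
  read a, top B: go to p, push ε → (p, acb, Z)
  read a, top Z: go to r, push BZ → (r, cb, BZ)
  ε-move, top B: go to r, push CB → (r, cb, CBZ)
  read c, top C: go to r, push E → (r, b, EBZ)
  ε-move, top E: go to p, push ε → (p, b, BZ)
  read b, top B: go to q, push ε → (q, ε, Z)
  ε-move, top Z: go to q, push ε → (q, ε, ε)
All input consumed and the stack is empty.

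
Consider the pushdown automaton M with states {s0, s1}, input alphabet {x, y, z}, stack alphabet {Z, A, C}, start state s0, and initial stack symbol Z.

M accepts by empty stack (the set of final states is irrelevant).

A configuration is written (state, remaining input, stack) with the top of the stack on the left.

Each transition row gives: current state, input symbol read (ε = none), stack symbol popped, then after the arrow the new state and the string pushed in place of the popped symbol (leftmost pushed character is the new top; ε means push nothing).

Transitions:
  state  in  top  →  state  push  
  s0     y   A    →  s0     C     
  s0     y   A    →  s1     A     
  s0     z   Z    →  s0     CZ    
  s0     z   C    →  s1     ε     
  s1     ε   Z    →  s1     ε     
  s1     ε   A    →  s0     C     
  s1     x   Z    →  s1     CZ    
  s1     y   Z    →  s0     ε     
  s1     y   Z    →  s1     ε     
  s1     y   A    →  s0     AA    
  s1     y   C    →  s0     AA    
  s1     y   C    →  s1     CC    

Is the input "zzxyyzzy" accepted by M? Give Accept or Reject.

One accepting computation: (s0, zzxyyzzy, Z) ⊢ (s0, zxyyzzy, CZ) ⊢ (s1, xyyzzy, Z) ⊢ (s1, yyzzy, CZ) ⊢ (s0, yzzy, AAZ) ⊢ (s0, zzy, CAZ) ⊢ (s1, zy, AZ) ⊢ (s0, zy, CZ) ⊢ (s1, y, Z) ⊢ (s0, ε, ε)
All input consumed and the stack is empty.

Accept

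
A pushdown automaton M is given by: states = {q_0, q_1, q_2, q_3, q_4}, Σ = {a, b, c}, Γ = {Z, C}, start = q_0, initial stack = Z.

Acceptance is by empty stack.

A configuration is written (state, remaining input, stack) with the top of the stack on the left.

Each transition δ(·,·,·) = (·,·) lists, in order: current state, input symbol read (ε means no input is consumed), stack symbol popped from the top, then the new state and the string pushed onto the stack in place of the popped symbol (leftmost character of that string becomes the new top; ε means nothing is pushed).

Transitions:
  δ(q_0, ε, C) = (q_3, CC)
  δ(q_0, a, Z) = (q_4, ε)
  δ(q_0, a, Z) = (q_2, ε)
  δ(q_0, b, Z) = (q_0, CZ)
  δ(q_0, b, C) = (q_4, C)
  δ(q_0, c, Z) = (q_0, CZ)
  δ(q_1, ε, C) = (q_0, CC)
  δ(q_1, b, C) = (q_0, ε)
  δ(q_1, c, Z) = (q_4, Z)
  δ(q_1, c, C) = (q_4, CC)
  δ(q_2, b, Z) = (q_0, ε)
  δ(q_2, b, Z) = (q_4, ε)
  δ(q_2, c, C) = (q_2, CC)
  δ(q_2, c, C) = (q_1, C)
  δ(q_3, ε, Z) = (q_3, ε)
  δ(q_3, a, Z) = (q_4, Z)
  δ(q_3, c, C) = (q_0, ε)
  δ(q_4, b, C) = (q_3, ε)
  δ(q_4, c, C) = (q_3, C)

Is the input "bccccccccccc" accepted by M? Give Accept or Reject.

Reject

No computation consumes all input and empties the stack.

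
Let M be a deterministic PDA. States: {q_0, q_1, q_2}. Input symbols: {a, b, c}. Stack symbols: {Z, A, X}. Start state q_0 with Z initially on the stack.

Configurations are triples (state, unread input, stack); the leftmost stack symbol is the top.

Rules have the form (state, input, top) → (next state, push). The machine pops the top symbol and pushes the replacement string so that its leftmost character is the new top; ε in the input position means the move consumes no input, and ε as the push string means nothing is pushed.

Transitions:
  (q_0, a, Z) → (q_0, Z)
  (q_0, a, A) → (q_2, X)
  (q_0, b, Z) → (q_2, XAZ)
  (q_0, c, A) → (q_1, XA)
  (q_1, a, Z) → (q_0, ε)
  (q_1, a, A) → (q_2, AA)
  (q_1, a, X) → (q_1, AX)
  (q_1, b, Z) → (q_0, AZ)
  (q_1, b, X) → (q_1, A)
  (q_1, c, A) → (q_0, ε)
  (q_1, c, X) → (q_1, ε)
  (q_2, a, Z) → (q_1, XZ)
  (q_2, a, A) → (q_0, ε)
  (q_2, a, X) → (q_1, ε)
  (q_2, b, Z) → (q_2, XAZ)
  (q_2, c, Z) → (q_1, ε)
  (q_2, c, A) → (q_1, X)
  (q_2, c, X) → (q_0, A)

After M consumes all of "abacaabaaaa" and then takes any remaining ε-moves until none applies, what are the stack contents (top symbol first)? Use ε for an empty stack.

(q_0, abacaabaaaa, Z) ⊢ (q_0, bacaabaaaa, Z) ⊢ (q_2, acaabaaaa, XAZ) ⊢ (q_1, caabaaaa, AZ) ⊢ (q_0, aabaaaa, Z) ⊢ (q_0, abaaaa, Z) ⊢ (q_0, baaaa, Z) ⊢ (q_2, aaaa, XAZ) ⊢ (q_1, aaa, AZ) ⊢ (q_2, aa, AAZ) ⊢ (q_0, a, AZ) ⊢ (q_2, ε, XZ)
All input consumed in state q_2 with stack XZ.

XZ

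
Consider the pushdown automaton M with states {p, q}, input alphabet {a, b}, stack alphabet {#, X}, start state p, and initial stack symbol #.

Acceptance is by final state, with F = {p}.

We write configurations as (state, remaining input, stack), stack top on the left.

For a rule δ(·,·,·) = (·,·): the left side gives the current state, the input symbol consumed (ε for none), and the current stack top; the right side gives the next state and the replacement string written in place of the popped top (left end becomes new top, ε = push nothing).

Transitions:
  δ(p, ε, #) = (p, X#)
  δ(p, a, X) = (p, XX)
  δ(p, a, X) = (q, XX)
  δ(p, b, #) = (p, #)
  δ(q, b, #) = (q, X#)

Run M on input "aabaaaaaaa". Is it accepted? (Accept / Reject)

No computation consumes all input and reaches a final state.

Reject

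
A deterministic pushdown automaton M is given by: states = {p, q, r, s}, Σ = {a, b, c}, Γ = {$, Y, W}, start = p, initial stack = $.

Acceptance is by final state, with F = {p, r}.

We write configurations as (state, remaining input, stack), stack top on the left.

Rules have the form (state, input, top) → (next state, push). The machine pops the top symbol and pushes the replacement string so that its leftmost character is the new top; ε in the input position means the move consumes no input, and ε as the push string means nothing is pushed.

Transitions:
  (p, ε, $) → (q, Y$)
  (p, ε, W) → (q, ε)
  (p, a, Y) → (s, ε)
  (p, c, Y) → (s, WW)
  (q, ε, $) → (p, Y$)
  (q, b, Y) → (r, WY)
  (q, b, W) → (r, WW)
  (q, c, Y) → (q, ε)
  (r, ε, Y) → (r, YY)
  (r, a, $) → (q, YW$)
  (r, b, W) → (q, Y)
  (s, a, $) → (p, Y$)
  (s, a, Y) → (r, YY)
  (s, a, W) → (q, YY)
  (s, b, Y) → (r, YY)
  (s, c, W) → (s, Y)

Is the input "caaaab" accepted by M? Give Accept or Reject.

Reject

(p, caaaab, $)
  ε-move, top $: go to q, push Y$ → (q, caaaab, Y$)
  read c, top Y: go to q, push ε → (q, aaaab, $)
  ε-move, top $: go to p, push Y$ → (p, aaaab, Y$)
  read a, top Y: go to s, push ε → (s, aaab, $)
  read a, top $: go to p, push Y$ → (p, aab, Y$)
  read a, top Y: go to s, push ε → (s, ab, $)
  read a, top $: go to p, push Y$ → (p, b, Y$)
No transition applies at (p, b, Y$); input not fully consumed.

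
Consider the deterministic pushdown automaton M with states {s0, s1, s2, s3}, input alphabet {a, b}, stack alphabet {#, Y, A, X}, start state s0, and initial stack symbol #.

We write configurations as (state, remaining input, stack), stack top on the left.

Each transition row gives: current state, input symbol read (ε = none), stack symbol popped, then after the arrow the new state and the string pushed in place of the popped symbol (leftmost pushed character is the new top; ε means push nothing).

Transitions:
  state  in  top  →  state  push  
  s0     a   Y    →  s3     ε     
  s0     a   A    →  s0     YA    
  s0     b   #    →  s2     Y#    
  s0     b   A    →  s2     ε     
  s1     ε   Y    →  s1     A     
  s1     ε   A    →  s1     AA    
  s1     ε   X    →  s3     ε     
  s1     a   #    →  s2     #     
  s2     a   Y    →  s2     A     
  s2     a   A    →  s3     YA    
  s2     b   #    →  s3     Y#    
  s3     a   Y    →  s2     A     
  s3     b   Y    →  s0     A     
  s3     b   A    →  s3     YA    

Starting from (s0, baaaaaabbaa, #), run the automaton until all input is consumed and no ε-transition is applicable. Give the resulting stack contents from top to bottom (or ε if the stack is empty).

AAAA#

(s0, baaaaaabbaa, #) ⊢ (s2, aaaaaabbaa, Y#) ⊢ (s2, aaaaabbaa, A#) ⊢ (s3, aaaabbaa, YA#) ⊢ (s2, aaabbaa, AA#) ⊢ (s3, aabbaa, YAA#) ⊢ (s2, abbaa, AAA#) ⊢ (s3, bbaa, YAAA#) ⊢ (s0, baa, AAAA#) ⊢ (s2, aa, AAA#) ⊢ (s3, a, YAAA#) ⊢ (s2, ε, AAAA#)
All input consumed in state s2 with stack AAAA#.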